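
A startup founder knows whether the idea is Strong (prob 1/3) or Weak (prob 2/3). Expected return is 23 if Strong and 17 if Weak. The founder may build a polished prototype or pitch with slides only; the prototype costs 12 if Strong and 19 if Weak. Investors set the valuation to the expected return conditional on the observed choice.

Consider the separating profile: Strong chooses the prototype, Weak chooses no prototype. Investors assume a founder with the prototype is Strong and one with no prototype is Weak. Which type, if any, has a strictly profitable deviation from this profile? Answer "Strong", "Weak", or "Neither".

Strong

The prototype pays 23; no prototype pays 17.
Strong: assigned the prototype, nets 23 − 12 = 11; deviating to no prototype nets 17.
Weak: assigned no prototype, nets 17; deviating to the prototype nets 23 − 19 = 4.
The Strong type gains 6 by deviating.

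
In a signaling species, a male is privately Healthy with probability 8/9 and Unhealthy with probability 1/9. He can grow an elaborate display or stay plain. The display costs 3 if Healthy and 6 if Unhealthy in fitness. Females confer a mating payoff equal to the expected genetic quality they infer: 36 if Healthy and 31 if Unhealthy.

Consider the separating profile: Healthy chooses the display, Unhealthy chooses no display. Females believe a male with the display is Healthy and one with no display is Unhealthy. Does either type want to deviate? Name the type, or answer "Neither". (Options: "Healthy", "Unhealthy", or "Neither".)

The display pays 36; no display pays 31.
Healthy: assigned the display, nets 36 − 3 = 33; deviating to no display nets 31.
Unhealthy: assigned no display, nets 31; deviating to the display nets 36 − 6 = 30.
Both types strictly prefer their assigned action; no profitable deviation.

Neither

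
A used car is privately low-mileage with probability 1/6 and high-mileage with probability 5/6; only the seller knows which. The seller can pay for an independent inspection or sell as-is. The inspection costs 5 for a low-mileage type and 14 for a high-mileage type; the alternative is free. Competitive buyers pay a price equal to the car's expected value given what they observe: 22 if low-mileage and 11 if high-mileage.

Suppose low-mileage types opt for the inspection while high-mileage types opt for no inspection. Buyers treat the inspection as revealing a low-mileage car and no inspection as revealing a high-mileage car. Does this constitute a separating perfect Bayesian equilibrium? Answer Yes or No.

Under these beliefs, the inspection earns price 22 and no inspection earns price 11.
low-mileage: the inspection nets 22 − 5 = 17; no inspection nets 11. low-mileage prefers the inspection.
high-mileage: the inspection nets 22 − 14 = 8; no inspection nets 11. high-mileage prefers no inspection.
Neither type deviates, so the separating profile is an equilibrium.

Yes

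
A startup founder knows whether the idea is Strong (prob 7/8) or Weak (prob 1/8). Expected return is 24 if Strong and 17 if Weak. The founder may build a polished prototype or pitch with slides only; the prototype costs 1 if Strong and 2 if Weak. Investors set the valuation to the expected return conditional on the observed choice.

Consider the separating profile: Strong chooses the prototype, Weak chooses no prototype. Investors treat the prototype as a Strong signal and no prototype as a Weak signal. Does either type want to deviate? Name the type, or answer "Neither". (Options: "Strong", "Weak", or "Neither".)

Weak

The prototype pays 24; no prototype pays 17.
Strong: assigned the prototype, nets 24 − 1 = 23; deviating to no prototype nets 17.
Weak: assigned no prototype, nets 17; deviating to the prototype nets 24 − 2 = 22.
The Weak type gains 5 by deviating.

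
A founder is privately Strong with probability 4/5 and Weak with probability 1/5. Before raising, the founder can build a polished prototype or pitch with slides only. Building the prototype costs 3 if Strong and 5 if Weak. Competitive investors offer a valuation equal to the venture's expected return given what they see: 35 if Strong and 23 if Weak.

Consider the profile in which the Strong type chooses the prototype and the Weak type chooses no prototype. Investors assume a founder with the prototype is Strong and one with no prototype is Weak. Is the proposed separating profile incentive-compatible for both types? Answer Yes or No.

No

Under these beliefs, the prototype earns valuation 35 and no prototype earns valuation 23.
Strong: the prototype nets 35 − 3 = 32; no prototype nets 23. Strong prefers the prototype.
Weak: the prototype nets 35 − 5 = 30; no prototype nets 23. Weak would deviate to the prototype.
Weak has a profitable deviation, so the profile is not an equilibrium.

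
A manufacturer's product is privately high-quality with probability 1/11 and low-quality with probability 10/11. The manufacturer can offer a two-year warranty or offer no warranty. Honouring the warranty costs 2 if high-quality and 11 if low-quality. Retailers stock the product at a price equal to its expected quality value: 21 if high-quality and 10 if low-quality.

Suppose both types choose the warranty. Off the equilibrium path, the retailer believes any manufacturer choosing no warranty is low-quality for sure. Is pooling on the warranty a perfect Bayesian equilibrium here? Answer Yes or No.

On path, the retailer holds the prior and pays 1/11·21 + 10/11·10 = 11. Off path (no warranty), believing low-quality, it pays 10.
high-quality: the warranty nets 11 − 2 = 9; no warranty nets 10. high-quality would deviate.
low-quality: the warranty nets 11 − 11 = 0; no warranty nets 10. low-quality would deviate.
A type deviates, so pooling fails.

No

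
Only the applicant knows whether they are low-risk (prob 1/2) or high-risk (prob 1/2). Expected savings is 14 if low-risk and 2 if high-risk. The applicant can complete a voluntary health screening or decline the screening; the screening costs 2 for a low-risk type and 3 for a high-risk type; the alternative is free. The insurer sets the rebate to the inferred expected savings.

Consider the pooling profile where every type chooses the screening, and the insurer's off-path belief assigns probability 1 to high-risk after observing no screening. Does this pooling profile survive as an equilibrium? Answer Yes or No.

On path, the insurer holds the prior and pays 1/2·14 + 1/2·2 = 8. Off path (no screening), believing high-risk, it pays 2.
low-risk: the screening nets 8 − 2 = 6; no screening nets 2. low-risk stays.
high-risk: the screening nets 8 − 3 = 5; no screening nets 2. high-risk stays.
No type deviates, so pooling is sustained.

Yes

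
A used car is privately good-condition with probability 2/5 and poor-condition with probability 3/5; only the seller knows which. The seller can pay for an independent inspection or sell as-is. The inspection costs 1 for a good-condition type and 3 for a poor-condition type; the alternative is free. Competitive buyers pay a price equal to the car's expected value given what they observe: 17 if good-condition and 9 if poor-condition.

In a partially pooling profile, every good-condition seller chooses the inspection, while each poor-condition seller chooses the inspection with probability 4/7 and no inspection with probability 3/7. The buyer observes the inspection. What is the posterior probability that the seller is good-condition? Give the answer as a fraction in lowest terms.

P(the inspection) = (2/5)·1 + (3/5)·(4/7) = 26/35.
By Bayes' rule, P(good-condition | the inspection) = (2/5) / (26/35) = 7/13.

7/13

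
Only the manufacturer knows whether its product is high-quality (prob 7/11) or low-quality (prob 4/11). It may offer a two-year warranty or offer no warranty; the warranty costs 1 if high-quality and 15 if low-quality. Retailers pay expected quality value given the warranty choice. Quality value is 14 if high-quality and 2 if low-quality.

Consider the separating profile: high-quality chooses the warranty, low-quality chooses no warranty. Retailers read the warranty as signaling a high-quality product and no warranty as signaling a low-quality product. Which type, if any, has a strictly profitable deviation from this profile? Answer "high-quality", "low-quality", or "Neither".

The warranty pays 14; no warranty pays 2.
high-quality: assigned the warranty, nets 14 − 1 = 13; deviating to no warranty nets 2.
low-quality: assigned no warranty, nets 2; deviating to the warranty nets 14 − 15 = -1.
Both types strictly prefer their assigned action; no profitable deviation.

Neither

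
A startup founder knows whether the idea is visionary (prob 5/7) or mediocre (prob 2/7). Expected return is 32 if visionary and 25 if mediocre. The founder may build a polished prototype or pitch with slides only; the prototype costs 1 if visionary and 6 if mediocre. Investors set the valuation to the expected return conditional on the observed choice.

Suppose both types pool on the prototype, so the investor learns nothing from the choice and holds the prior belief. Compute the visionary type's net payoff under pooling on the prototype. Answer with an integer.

29

Pooled valuation = 5/7·32 + 2/7·25 = 30.
visionary pays cost 1 for the prototype, so net payoff = 30 − 1 = 29.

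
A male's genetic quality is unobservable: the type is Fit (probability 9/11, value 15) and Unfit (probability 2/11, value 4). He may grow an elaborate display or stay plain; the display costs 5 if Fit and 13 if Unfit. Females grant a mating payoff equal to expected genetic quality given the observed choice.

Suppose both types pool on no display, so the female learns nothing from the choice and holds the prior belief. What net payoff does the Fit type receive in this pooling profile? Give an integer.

Pooled mating payoff = 9/11·15 + 2/11·4 = 13.
Fit pays no cost for no display, so net payoff = 13.

13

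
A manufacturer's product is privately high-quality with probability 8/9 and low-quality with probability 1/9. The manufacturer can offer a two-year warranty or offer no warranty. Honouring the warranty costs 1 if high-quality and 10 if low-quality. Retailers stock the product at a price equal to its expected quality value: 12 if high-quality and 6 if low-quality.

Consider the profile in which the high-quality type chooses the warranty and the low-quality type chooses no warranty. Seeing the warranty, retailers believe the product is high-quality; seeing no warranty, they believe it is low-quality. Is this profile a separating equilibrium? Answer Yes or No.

Under these beliefs, the warranty earns price 12 and no warranty earns price 6.
high-quality: the warranty nets 12 − 1 = 11; no warranty nets 6. high-quality prefers the warranty.
low-quality: the warranty nets 12 − 10 = 2; no warranty nets 6. low-quality prefers no warranty.
Neither type deviates, so the separating profile is an equilibrium.

Yes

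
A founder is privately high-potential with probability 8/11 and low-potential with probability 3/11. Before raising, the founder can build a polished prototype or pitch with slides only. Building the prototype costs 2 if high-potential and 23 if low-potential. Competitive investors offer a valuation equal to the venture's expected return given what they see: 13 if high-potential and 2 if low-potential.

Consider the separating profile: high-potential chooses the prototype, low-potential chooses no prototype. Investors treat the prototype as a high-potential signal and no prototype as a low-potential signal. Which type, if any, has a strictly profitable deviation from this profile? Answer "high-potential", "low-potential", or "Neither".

The prototype pays 13; no prototype pays 2.
high-potential: assigned the prototype, nets 13 − 2 = 11; deviating to no prototype nets 2.
low-potential: assigned no prototype, nets 2; deviating to the prototype nets 13 − 23 = -10.
Both types strictly prefer their assigned action; no profitable deviation.

Neither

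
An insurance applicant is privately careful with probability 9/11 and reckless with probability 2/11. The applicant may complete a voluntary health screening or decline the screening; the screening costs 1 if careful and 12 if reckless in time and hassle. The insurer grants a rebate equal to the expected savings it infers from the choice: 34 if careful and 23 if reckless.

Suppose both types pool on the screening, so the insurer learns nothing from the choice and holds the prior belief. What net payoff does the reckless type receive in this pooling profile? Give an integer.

20

Pooled rebate = 9/11·34 + 2/11·23 = 32.
reckless pays cost 12 for the screening, so net payoff = 32 − 12 = 20.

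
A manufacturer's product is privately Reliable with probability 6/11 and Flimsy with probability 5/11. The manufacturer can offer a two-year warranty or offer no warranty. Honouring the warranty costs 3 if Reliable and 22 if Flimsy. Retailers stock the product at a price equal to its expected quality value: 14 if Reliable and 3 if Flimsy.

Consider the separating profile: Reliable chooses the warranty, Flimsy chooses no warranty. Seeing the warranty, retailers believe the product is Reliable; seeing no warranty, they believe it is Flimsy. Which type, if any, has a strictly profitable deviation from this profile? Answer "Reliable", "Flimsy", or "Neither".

The warranty pays 14; no warranty pays 3.
Reliable: assigned the warranty, nets 14 − 3 = 11; deviating to no warranty nets 3.
Flimsy: assigned no warranty, nets 3; deviating to the warranty nets 14 − 22 = -8.
Both types strictly prefer their assigned action; no profitable deviation.

Neither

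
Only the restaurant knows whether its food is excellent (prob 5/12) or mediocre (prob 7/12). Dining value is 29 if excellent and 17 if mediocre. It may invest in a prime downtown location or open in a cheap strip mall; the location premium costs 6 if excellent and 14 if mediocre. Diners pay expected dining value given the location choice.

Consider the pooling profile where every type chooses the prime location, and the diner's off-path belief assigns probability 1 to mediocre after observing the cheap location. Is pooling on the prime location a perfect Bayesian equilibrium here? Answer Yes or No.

No

On path, the diner holds the prior and pays 5/12·29 + 7/12·17 = 22. Off path (the cheap location), believing mediocre, it pays 17.
excellent: the prime location nets 22 − 6 = 16; the cheap location nets 17. excellent would deviate.
mediocre: the prime location nets 22 − 14 = 8; the cheap location nets 17. mediocre would deviate.
A type deviates, so pooling fails.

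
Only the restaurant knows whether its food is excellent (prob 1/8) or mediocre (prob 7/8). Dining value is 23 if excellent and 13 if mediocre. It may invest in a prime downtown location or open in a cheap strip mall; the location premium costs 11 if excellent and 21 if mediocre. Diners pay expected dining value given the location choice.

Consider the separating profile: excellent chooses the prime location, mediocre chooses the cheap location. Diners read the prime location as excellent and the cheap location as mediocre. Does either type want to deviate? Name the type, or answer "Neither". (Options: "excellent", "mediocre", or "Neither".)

excellent

The prime location pays 23; the cheap location pays 13.
excellent: assigned the prime location, nets 23 − 11 = 12; deviating to the cheap location nets 13.
mediocre: assigned the cheap location, nets 13; deviating to the prime location nets 23 − 21 = 2.
The excellent type gains 1 by deviating.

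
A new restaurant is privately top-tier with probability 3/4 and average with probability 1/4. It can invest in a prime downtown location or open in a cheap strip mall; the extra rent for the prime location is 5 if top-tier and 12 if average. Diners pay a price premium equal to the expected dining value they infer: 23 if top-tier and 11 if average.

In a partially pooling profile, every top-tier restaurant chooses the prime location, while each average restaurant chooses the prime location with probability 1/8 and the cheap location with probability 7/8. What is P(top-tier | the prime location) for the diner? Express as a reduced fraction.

P(the prime location) = (3/4)·1 + (1/4)·(1/8) = 25/32.
By Bayes' rule, P(top-tier | the prime location) = (3/4) / (25/32) = 24/25.

24/25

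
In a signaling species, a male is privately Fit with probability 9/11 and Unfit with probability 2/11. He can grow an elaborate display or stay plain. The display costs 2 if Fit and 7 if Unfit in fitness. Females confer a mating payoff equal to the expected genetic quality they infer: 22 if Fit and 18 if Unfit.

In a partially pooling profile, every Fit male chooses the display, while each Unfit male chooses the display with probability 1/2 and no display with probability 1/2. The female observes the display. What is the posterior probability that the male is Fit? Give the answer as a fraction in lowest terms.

9/10

P(the display) = (9/11)·1 + (2/11)·(1/2) = 10/11.
By Bayes' rule, P(Fit | the display) = (9/11) / (10/11) = 9/10.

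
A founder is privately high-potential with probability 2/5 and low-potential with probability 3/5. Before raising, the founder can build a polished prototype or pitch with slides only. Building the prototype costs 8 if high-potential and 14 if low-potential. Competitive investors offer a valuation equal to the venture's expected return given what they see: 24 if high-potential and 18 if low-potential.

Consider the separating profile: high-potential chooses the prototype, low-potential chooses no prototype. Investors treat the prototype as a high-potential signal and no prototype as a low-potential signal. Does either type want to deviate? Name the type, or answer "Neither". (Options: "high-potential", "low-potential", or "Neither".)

The prototype pays 24; no prototype pays 18.
high-potential: assigned the prototype, nets 24 − 8 = 16; deviating to no prototype nets 18.
low-potential: assigned no prototype, nets 18; deviating to the prototype nets 24 − 14 = 10.
The high-potential type gains 2 by deviating.

high-potential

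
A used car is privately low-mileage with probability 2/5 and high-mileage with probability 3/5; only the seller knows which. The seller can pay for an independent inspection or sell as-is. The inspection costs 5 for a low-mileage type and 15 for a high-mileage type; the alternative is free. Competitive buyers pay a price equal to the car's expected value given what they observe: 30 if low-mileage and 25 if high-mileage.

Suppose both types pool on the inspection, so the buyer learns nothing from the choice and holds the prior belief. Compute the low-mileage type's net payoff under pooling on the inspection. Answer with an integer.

Pooled price = 2/5·30 + 3/5·25 = 27.
low-mileage pays cost 5 for the inspection, so net payoff = 27 − 5 = 22.

22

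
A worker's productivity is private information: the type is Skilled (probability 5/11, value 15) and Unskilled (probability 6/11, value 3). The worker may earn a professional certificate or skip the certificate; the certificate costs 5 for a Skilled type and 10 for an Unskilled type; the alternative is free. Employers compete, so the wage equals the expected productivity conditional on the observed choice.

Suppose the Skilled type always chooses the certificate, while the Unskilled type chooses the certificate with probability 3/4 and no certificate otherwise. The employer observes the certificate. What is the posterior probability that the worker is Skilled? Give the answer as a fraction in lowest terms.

10/19

P(the certificate) = (5/11)·1 + (6/11)·(3/4) = 19/22.
By Bayes' rule, P(Skilled | the certificate) = (5/11) / (19/22) = 10/19.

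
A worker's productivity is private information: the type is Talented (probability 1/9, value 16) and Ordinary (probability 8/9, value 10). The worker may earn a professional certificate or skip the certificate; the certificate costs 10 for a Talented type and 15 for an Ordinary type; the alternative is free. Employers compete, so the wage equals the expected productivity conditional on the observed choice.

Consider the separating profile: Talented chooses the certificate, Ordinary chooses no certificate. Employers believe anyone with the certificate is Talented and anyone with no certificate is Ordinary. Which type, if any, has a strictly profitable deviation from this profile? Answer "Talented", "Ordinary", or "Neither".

Talented

The certificate pays 16; no certificate pays 10.
Talented: assigned the certificate, nets 16 − 10 = 6; deviating to no certificate nets 10.
Ordinary: assigned no certificate, nets 10; deviating to the certificate nets 16 − 15 = 1.
The Talented type gains 4 by deviating.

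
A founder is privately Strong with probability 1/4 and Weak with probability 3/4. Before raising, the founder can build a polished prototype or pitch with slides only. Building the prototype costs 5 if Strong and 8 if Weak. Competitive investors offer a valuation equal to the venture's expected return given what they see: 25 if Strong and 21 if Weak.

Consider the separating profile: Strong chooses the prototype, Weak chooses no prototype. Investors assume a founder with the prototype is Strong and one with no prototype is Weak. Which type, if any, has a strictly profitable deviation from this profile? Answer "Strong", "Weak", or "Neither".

Strong

The prototype pays 25; no prototype pays 21.
Strong: assigned the prototype, nets 25 − 5 = 20; deviating to no prototype nets 21.
Weak: assigned no prototype, nets 21; deviating to the prototype nets 25 − 8 = 17.
The Strong type gains 1 by deviating.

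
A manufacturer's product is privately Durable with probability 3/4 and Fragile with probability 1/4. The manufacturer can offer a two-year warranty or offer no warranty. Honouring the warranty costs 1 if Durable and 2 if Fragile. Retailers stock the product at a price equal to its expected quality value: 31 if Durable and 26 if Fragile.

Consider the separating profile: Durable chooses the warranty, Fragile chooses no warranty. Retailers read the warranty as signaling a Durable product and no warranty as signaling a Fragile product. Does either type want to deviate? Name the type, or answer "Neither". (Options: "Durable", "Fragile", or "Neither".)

Fragile

The warranty pays 31; no warranty pays 26.
Durable: assigned the warranty, nets 31 − 1 = 30; deviating to no warranty nets 26.
Fragile: assigned no warranty, nets 26; deviating to the warranty nets 31 − 2 = 29.
The Fragile type gains 3 by deviating.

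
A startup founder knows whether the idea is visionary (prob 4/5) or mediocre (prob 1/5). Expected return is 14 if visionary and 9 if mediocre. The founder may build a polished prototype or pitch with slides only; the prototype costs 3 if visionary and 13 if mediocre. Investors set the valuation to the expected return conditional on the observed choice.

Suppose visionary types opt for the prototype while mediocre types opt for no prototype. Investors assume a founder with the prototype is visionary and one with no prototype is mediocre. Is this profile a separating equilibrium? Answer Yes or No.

Yes

Under these beliefs, the prototype earns valuation 14 and no prototype earns valuation 9.
visionary: the prototype nets 14 − 3 = 11; no prototype nets 9. visionary prefers the prototype.
mediocre: the prototype nets 14 − 13 = 1; no prototype nets 9. mediocre prefers no prototype.
Neither type deviates, so the separating profile is an equilibrium.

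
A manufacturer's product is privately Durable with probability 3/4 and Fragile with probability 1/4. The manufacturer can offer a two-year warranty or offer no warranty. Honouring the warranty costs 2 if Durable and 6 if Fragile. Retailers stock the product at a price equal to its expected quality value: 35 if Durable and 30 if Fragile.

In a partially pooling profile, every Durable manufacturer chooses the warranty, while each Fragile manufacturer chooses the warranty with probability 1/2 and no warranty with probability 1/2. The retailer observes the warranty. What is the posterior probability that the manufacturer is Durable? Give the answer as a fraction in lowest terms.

P(the warranty) = (3/4)·1 + (1/4)·(1/2) = 7/8.
By Bayes' rule, P(Durable | the warranty) = (3/4) / (7/8) = 6/7.

6/7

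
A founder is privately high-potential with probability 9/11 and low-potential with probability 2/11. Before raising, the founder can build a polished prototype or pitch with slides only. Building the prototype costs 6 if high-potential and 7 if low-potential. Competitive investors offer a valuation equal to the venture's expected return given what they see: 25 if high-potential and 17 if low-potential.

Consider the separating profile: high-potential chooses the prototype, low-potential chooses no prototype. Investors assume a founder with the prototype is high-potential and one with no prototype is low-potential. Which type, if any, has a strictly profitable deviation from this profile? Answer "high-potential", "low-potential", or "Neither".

The prototype pays 25; no prototype pays 17.
high-potential: assigned the prototype, nets 25 − 6 = 19; deviating to no prototype nets 17.
low-potential: assigned no prototype, nets 17; deviating to the prototype nets 25 − 7 = 18.
The low-potential type gains 1 by deviating.

low-potential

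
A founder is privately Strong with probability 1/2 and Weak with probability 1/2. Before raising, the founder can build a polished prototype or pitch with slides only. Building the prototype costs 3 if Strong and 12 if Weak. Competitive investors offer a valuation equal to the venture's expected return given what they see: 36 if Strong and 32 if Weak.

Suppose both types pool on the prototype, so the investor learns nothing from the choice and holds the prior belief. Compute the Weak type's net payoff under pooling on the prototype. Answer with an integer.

Pooled valuation = 1/2·36 + 1/2·32 = 34.
Weak pays cost 12 for the prototype, so net payoff = 34 − 12 = 22.

22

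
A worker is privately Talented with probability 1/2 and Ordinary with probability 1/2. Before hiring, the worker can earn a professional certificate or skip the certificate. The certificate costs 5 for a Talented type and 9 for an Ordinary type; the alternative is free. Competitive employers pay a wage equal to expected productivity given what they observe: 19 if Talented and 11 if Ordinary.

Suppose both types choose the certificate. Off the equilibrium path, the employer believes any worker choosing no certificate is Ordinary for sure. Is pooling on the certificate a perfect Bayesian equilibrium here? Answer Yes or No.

On path, the employer holds the prior and pays 1/2·19 + 1/2·11 = 15. Off path (no certificate), believing Ordinary, it pays 11.
Talented: the certificate nets 15 − 5 = 10; no certificate nets 11. Talented would deviate.
Ordinary: the certificate nets 15 − 9 = 6; no certificate nets 11. Ordinary would deviate.
A type deviates, so pooling fails.

No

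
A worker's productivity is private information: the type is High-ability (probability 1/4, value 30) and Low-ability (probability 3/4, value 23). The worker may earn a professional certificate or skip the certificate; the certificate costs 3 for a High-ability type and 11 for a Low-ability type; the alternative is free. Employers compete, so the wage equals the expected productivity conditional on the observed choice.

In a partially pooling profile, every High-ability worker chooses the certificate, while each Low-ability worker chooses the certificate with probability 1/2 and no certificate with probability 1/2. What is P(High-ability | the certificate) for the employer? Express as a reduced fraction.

P(the certificate) = (1/4)·1 + (3/4)·(1/2) = 5/8.
By Bayes' rule, P(High-ability | the certificate) = (1/4) / (5/8) = 2/5.

2/5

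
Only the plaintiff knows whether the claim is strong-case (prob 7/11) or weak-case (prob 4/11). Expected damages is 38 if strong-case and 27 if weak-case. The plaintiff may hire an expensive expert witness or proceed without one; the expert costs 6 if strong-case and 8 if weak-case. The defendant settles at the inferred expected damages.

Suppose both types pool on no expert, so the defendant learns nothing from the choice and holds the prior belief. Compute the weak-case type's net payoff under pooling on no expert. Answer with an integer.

34

Pooled settlement = 7/11·38 + 4/11·27 = 34.
weak-case pays no cost for no expert, so net payoff = 34.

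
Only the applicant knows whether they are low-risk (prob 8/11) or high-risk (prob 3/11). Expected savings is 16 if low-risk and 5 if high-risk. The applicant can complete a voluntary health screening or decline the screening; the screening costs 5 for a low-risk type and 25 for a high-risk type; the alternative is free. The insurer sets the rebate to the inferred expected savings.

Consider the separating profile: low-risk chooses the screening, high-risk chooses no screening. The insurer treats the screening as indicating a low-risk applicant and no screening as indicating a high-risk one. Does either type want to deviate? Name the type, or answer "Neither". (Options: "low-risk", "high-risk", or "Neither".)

Neither

The screening pays 16; no screening pays 5.
low-risk: assigned the screening, nets 16 − 5 = 11; deviating to no screening nets 5.
high-risk: assigned no screening, nets 5; deviating to the screening nets 16 − 25 = -9.
Both types strictly prefer their assigned action; no profitable deviation.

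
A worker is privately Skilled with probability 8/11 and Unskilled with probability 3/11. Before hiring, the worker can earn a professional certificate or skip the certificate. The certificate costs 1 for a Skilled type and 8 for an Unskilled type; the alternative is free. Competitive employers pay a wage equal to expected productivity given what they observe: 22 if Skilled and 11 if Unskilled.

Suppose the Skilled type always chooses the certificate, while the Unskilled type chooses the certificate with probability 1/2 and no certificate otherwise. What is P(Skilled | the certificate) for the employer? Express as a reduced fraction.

16/19

P(the certificate) = (8/11)·1 + (3/11)·(1/2) = 19/22.
By Bayes' rule, P(Skilled | the certificate) = (8/11) / (19/22) = 16/19.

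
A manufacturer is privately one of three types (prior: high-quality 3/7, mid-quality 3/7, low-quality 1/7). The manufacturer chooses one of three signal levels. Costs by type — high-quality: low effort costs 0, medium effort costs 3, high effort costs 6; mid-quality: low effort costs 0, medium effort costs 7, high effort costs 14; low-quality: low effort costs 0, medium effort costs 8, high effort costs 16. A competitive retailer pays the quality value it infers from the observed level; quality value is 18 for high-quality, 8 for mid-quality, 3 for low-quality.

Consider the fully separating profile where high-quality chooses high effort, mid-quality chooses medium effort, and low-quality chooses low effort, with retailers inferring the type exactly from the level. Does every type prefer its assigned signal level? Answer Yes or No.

Separating prices: high effort → 18, medium effort → 8, low effort → 3.
high-quality (assigned high effort): low effort: 3 − 0 = 3; medium effort: 8 − 3 = 5; high effort: 18 − 6 = 12. high-quality stays.
mid-quality (assigned medium effort): low effort: 3 − 0 = 3; medium effort: 8 − 7 = 1; high effort: 18 − 14 = 4. mid-quality prefers high effort.
low-quality (assigned low effort): low effort: 3 − 0 = 3; medium effort: 8 − 8 = 0; high effort: 18 − 16 = 2. low-quality stays.
At least one type deviates; the separating profile fails.

No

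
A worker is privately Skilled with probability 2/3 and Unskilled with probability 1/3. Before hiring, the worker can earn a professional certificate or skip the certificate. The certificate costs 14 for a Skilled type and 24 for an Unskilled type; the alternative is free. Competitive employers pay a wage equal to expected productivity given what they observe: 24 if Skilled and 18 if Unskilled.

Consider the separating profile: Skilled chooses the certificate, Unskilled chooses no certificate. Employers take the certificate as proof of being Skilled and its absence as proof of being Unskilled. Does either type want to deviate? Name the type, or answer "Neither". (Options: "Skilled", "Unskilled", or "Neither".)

The certificate pays 24; no certificate pays 18.
Skilled: assigned the certificate, nets 24 − 14 = 10; deviating to no certificate nets 18.
Unskilled: assigned no certificate, nets 18; deviating to the certificate nets 24 − 24 = 0.
The Skilled type gains 8 by deviating.

Skilled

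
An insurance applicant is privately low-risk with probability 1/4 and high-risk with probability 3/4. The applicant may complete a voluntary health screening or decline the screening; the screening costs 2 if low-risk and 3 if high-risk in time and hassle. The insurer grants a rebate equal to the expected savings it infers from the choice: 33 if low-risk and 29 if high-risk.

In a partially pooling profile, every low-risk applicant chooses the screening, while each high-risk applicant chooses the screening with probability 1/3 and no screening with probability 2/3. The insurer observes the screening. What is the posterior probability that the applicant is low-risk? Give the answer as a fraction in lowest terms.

1/2

P(the screening) = (1/4)·1 + (3/4)·(1/3) = 1/2.
By Bayes' rule, P(low-risk | the screening) = (1/4) / (1/2) = 1/2.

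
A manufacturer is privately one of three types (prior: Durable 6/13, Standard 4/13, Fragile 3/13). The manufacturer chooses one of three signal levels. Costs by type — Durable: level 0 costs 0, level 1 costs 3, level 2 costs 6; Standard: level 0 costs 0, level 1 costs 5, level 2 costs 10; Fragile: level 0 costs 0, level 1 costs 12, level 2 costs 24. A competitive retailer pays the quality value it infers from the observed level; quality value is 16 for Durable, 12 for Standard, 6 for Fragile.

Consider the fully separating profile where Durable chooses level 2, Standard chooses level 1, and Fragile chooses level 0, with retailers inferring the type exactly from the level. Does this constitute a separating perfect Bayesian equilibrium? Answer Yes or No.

Separating prices: level 2 → 16, level 1 → 12, level 0 → 6.
Durable (assigned level 2): level 0: 6 − 0 = 6; level 1: 12 − 3 = 9; level 2: 16 − 6 = 10. Durable stays.
Standard (assigned level 1): level 0: 6 − 0 = 6; level 1: 12 − 5 = 7; level 2: 16 − 10 = 6. Standard stays.
Fragile (assigned level 0): level 0: 6 − 0 = 6; level 1: 12 − 12 = 0; level 2: 16 − 24 = -8. Fragile stays.
Every type prefers its assigned level; separation holds.

Yes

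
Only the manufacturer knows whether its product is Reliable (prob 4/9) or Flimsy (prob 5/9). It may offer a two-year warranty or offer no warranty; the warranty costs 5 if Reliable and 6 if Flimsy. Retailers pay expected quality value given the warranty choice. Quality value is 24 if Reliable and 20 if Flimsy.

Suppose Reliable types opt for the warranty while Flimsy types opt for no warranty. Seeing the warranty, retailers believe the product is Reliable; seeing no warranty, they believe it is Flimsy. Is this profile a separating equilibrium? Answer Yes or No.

No

Under these beliefs, the warranty earns price 24 and no warranty earns price 20.
Reliable: the warranty nets 24 − 5 = 19; no warranty nets 20. Reliable would deviate to no warranty.
Flimsy: the warranty nets 24 − 6 = 18; no warranty nets 20. Flimsy prefers no warranty.
Reliable has a profitable deviation, so the profile is not an equilibrium.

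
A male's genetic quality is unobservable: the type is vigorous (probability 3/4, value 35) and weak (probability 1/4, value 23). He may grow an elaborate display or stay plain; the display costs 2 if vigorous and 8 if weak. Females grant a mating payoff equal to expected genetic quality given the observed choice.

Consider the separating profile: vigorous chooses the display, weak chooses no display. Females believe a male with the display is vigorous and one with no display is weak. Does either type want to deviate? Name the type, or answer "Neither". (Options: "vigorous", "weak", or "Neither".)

The display pays 35; no display pays 23.
vigorous: assigned the display, nets 35 − 2 = 33; deviating to no display nets 23.
weak: assigned no display, nets 23; deviating to the display nets 35 − 8 = 27.
The weak type gains 4 by deviating.

weak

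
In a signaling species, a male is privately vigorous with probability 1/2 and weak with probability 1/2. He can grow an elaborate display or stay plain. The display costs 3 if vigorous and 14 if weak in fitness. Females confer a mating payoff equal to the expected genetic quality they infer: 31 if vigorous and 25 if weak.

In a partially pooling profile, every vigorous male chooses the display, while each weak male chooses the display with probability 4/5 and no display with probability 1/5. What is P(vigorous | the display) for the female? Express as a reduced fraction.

P(the display) = (1/2)·1 + (1/2)·(4/5) = 9/10.
By Bayes' rule, P(vigorous | the display) = (1/2) / (9/10) = 5/9.

5/9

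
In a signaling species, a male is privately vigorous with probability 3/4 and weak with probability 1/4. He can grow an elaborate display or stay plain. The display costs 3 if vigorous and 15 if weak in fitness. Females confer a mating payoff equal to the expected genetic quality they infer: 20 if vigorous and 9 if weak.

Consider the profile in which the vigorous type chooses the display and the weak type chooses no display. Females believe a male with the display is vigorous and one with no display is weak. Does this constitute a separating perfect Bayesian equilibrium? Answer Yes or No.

Under these beliefs, the display earns mating payoff 20 and no display earns mating payoff 9.
vigorous: the display nets 20 − 3 = 17; no display nets 9. vigorous prefers the display.
weak: the display nets 20 − 15 = 5; no display nets 9. weak prefers no display.
Neither type deviates, so the separating profile is an equilibrium.

Yes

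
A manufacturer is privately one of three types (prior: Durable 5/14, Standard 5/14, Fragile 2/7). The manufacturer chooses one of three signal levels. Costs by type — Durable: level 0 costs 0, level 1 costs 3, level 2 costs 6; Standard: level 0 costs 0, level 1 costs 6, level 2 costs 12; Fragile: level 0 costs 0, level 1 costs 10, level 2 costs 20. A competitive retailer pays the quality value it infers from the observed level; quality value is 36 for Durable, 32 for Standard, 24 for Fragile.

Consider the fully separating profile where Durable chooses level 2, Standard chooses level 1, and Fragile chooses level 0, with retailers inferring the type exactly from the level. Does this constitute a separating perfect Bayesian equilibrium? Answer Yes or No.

Yes

Separating prices: level 2 → 36, level 1 → 32, level 0 → 24.
Durable (assigned level 2): level 0: 24 − 0 = 24; level 1: 32 − 3 = 29; level 2: 36 − 6 = 30. Durable stays.
Standard (assigned level 1): level 0: 24 − 0 = 24; level 1: 32 − 6 = 26; level 2: 36 − 12 = 24. Standard stays.
Fragile (assigned level 0): level 0: 24 − 0 = 24; level 1: 32 − 10 = 22; level 2: 36 − 20 = 16. Fragile stays.
Every type prefers its assigned level; separation holds.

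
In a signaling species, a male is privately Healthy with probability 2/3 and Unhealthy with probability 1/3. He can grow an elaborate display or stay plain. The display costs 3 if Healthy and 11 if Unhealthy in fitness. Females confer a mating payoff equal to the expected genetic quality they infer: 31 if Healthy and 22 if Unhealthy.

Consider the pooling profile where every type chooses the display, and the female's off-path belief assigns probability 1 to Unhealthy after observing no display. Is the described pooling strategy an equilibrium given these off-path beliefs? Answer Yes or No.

No

On path, the female holds the prior and pays 2/3·31 + 1/3·22 = 28. Off path (no display), believing Unhealthy, it pays 22.
Healthy: the display nets 28 − 3 = 25; no display nets 22. Healthy stays.
Unhealthy: the display nets 28 − 11 = 17; no display nets 22. Unhealthy would deviate.
A type deviates, so pooling fails.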